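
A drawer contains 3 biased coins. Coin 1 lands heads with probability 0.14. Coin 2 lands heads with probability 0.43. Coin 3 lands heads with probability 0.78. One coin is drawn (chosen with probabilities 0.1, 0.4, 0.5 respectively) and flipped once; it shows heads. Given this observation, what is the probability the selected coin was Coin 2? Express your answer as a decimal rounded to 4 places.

Posterior probability ≈ 0.2986

Tabulate prior·likelihood by source: [1] prior 0.1, lik 0.14, product 0.01400; [2] prior 0.4, lik 0.43, product 0.1720; [3] prior 0.5, lik 0.78, product 0.3900.
Normalizing constant = 0.57600; the posterior for Coin 2 is its product over the sum, 0.1720/0.57600 = 0.2986.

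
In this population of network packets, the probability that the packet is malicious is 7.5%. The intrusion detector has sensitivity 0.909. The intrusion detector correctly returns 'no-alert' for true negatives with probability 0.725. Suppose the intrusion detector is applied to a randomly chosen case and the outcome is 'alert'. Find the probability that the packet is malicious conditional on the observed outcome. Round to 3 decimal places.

Let H be the event that the packet is malicious. P(H) = 0.075, so P(¬H) = 0.925. With E the 'alert' result, P(E|H) = 0.909 and P(E|¬H) = 0.275.
P(E) = 0.909·0.075 + 0.275·0.925 = 0.068175 + 0.25438 = 0.32255.
By Bayes' theorem, P(H|E) = 0.068175 / 0.32255 = 0.211.

P(H | E) ≈ 0.211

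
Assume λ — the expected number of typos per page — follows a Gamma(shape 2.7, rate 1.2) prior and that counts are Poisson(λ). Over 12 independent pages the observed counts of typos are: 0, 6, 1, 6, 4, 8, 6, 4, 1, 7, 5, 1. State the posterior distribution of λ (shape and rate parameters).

Total count ∑xᵢ = 49 over n = 12 pages.
Gamma is conjugate to the Poisson likelihood: posterior is Gamma(shape = 2.7+49 = 51.7, rate = 1.2+12 = 13.2).

Posterior: Gamma(shape=51.7, rate=13.2)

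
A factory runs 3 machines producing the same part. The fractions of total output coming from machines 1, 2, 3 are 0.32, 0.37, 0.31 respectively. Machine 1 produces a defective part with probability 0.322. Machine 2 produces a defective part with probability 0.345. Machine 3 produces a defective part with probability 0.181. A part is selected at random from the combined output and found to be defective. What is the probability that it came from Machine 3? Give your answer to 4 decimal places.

Tabulate prior·likelihood by source: [1] prior 0.32, lik 0.322, product 0.1030; [2] prior 0.37, lik 0.345, product 0.1276; [3] prior 0.31, lik 0.181, product 0.05611.
Normalizing constant = 0.28680; the posterior for Machine 3 is its product over the sum, 0.05611/0.28680 = 0.1956.

Posterior probability ≈ 0.1956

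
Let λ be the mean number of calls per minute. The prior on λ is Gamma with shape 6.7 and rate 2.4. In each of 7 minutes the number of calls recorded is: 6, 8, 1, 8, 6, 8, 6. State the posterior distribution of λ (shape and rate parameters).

Posterior: Gamma(shape=49.7, rate=9.4)

The Poisson likelihood adds the total count to the shape and the number of exposure periods to the rate. Here ∑xᵢ = 43 and n = 7, so shape 6.7→49.7 and rate 2.4→9.4.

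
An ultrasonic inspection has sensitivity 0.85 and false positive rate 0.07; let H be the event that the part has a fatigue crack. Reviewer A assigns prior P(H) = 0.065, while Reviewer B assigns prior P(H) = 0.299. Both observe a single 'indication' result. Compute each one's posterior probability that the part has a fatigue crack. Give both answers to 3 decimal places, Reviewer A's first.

Reviewer A: 0.458; Reviewer B: 0.838

The likelihood ratio for an 'indication' result is 0.85/0.07 = 12.143.
Reviewer A: prior odds 0.065/0.935 = 0.069519; posterior odds 0.84416; posterior probability 0.458.
Reviewer B: prior odds 0.299/0.701 = 0.42653; posterior odds 5.1793; posterior probability 0.838.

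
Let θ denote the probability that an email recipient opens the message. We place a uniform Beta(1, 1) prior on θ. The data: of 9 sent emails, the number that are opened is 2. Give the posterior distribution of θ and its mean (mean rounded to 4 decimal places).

Posterior: Beta(3, 8); mean ≈ 0.2727

The binomial likelihood is conjugate to the Beta prior: with 2 successes and 7 failures, the posterior is Beta(1+2, 1+7) = Beta(3, 8).
Posterior mean = α/(α+β) = 3/11 = 0.2727.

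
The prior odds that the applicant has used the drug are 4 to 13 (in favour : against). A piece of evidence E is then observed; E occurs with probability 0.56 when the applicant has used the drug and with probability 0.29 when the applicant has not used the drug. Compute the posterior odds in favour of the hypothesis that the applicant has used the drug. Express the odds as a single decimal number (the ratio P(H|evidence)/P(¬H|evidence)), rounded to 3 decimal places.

Prior odds = 4/13 = 0.30769.
Likelihood ratio for E = 0.56/0.29 = 1.9310.
Posterior odds = prior odds × LR = 0.59416.

Posterior odds ≈ 0.594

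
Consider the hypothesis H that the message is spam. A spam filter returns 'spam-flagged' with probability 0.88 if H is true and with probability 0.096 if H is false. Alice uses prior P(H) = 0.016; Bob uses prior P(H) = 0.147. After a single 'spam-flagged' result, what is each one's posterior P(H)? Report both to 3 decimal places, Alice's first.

Alice: 0.130; Bob: 0.612

The likelihood ratio for a 'spam-flagged' result is 0.88/0.096 = 9.1667.
Alice: prior odds 0.016/0.984 = 0.016260; posterior odds 0.14905; posterior probability 0.130.
Bob: prior odds 0.147/0.853 = 0.17233; posterior odds 1.5797; posterior probability 0.612.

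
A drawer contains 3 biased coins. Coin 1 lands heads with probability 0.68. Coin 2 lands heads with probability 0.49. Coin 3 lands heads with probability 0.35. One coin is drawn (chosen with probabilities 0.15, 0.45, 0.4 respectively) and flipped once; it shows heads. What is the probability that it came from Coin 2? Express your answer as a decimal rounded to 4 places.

P(heads|C1) = 0.68; P(heads|C2) = 0.49; P(heads|C3) = 0.35.
Prior × likelihood for each source: 0.15·0.68=0.1020, 0.45·0.49=0.2205, 0.4·0.35=0.1400. Summing gives P(heads) = 0.46250.
P(Coin 2 | heads) = 0.2205 / 0.46250 = 0.4768.

Posterior probability ≈ 0.4768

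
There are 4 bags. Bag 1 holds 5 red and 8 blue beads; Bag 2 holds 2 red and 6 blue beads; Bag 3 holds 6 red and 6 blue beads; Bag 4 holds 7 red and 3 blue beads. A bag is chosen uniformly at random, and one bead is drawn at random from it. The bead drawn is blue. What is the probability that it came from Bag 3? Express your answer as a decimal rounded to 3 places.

Posterior probability ≈ 0.231

P(blue|Bag 1) = 0.6154; P(blue|Bag 2) = 0.75; P(blue|Bag 3) = 0.5; P(blue|Bag 4) = 0.3.
Prior × likelihood for each source: 0.25·0.6154=0.1538, 0.25·0.75=0.1875, 0.25·0.5=0.1250, 0.25·0.3=0.07500. Summing gives P(blue) = 0.54135.
P(Bag 3 | blue) = 0.1250 / 0.54135 = 0.231.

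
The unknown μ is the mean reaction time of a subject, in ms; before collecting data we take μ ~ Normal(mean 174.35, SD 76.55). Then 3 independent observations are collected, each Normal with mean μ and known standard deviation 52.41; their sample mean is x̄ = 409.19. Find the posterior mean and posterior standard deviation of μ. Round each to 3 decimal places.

Posterior mean ≈ 377.455; posterior SD ≈ 28.140

Prior precision 1/τ₀² = 1/76.55² = 0.00017065; data precision n/σ² = 3/52.41² = 0.00109218.
Posterior precision = 0.00017065 + 0.00109218 = 0.00126283, giving posterior SD = 1/√0.00126283 = 28.140.
Posterior mean = (0.00017065·174.35 + 0.00109218·409.19) / 0.00126283 = 377.455.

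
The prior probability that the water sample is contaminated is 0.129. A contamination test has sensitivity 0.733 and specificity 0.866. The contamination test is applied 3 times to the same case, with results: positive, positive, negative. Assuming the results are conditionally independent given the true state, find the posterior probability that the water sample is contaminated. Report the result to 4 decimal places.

Let H be the event that the water sample is contaminated; start with P(H) = 0.129. P('positive'|H) = 0.733, P('positive'|¬H) = 0.134.
Update on result 1 ('positive'): P(H) ← 0.733·0.1290 / (0.733·0.1290 + 0.134·0.8710) = 0.094557/0.21127 = 0.4476.
Update on result 2 ('positive'): P(H) ← 0.733·0.4476 / (0.733·0.4476 + 0.134·0.5524) = 0.32806/0.40209 = 0.8159.
Update on result 3 ('negative'): P(H) ← 0.267·0.8159 / (0.267·0.8159 + 0.866·0.1841) = 0.21784/0.37728 = 0.5774.

Posterior P(H) ≈ 0.5774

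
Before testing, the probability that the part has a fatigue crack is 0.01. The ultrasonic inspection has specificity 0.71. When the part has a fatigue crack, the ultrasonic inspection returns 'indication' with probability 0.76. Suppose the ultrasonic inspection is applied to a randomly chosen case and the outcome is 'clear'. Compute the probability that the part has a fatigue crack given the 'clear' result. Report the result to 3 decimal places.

P(H | E) ≈ 0.003

Write H for 'the part has a fatigue crack'. Prior odds H:¬H = 0.01/0.99 = 0.010101. For the 'clear' outcome, the likelihood ratio is 0.24/0.71 = 0.33803.
Posterior odds = 0.010101 × 0.33803 = 0.0034144, so P(H|E) = 0.0034144/(1+0.0034144) = 0.003.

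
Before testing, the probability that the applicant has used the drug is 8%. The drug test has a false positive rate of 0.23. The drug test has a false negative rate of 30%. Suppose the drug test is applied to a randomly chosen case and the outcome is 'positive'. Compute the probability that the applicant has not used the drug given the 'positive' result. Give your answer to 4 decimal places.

Write H for 'the applicant has used the drug'. Prior odds H:¬H = 0.08/0.92 = 0.086957. For the 'positive' outcome, the likelihood ratio is 0.7/0.23 = 3.0435.
Posterior odds = 0.086957 × 3.0435 = 0.26465, so P(H|E) = 0.26465/(1+0.26465) = 0.2093. Then P(¬H|E) = 1 − 0.2093 = 0.7907.

P(¬H | E) ≈ 0.7907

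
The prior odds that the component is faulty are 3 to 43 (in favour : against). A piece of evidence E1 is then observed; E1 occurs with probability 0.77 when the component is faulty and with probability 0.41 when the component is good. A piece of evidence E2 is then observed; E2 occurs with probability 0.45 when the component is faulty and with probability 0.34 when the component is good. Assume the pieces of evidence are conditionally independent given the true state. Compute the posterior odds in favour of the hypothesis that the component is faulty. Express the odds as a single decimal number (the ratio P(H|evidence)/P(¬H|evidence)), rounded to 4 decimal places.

Posterior odds ≈ 0.1734

Prior odds = 3/43 = 0.069767. In log-odds, ln(0.069767) = -2.6626.
Add log likelihood ratios: ln(1.8780) + ln(1.3235) = 0.91054.
Posterior log-odds = -1.7521, so posterior odds = exp(-1.7521) = 0.17342.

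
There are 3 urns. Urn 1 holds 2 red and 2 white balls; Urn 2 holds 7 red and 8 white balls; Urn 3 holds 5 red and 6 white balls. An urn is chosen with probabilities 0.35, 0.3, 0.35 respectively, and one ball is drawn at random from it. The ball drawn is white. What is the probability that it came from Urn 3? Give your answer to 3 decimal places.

P(white|Urn 1) = 0.5; P(white|Urn 2) = 0.5333; P(white|Urn 3) = 0.5455.
Prior × likelihood for each source: 0.35·0.5=0.1750, 0.3·0.5333=0.1600, 0.35·0.5455=0.1909. Summing gives P(white) = 0.52591.
P(Urn 3 | white) = 0.1909 / 0.52591 = 0.363.

Posterior probability ≈ 0.363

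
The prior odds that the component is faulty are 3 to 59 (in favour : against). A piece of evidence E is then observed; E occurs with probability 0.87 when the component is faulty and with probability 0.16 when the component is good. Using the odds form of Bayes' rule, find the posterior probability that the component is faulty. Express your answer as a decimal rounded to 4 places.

Prior odds = 3/59 = 0.050847.
Likelihood ratio for E = 0.87/0.16 = 5.4375.
Posterior odds = prior odds × LR = 0.27648.
Posterior probability = odds/(1+odds) = 0.27648/1.2765 = 0.2166.

Posterior probability ≈ 0.2166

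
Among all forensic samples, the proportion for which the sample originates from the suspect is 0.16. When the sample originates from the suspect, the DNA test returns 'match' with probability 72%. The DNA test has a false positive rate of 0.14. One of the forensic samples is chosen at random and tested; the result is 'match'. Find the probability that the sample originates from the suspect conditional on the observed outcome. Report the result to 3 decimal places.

Write H for 'the sample originates from the suspect'. Prior odds H:¬H = 0.16/0.84 = 0.19048. For the 'match' outcome, the likelihood ratio is 0.72/0.14 = 5.1429.
Posterior odds = 0.19048 × 5.1429 = 0.97959, so P(H|E) = 0.97959/(1+0.97959) = 0.495.

P(H | E) ≈ 0.495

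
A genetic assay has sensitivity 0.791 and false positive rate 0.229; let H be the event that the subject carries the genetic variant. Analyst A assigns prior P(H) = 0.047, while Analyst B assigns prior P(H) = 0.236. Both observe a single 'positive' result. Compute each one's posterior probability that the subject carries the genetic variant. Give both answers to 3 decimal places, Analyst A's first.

Analyst A: 0.146; Analyst B: 0.516

The likelihood ratio for a 'positive' result is 0.791/0.229 = 3.4541.
Analyst A: prior odds 0.047/0.953 = 0.049318; posterior odds 0.17035; posterior probability 0.146.
Analyst B: prior odds 0.236/0.764 = 0.30890; posterior odds 1.0670; posterior probability 0.516.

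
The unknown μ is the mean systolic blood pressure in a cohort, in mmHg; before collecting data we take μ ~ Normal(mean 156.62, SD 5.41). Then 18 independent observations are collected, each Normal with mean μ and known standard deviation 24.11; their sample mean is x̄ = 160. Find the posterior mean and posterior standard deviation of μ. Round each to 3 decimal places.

Posterior mean ≈ 158.227; posterior SD ≈ 3.918

Prior precision 1/τ₀² = 1/5.41² = 0.0341669; data precision n/σ² = 18/24.11² = 0.0309655.
Posterior precision = 0.0341669 + 0.0309655 = 0.0651324, giving posterior SD = 1/√0.0651324 = 3.918.
Posterior mean = (0.0341669·156.62 + 0.0309655·160) / 0.0651324 = 158.227.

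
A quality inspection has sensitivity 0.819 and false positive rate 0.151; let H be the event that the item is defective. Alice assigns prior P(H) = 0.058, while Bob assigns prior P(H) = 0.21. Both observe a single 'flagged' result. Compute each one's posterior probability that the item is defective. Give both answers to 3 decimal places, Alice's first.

P('+'|H) = 0.819, P('+'|¬H) = 0.151.
Alice: numerator 0.819·0.058 = 0.047502; evidence = 0.047502+0.151·0.942 = 0.18974; posterior = 0.250.
Bob: numerator 0.819·0.21 = 0.17199; evidence = 0.17199+0.151·0.79 = 0.29128; posterior = 0.590.

Alice: 0.250; Bob: 0.590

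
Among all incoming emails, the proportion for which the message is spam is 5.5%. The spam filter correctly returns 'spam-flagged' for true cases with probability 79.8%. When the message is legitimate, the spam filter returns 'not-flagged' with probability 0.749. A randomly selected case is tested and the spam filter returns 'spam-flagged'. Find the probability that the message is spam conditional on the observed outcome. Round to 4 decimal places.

P(H | E) ≈ 0.1561

Write H for 'the message is spam'. Prior odds H:¬H = 0.055/0.945 = 0.058201. For the 'spam-flagged' outcome, the likelihood ratio is 0.798/0.251 = 3.1793.
Posterior odds = 0.058201 × 3.1793 = 0.18504, so P(H|E) = 0.18504/(1+0.18504) = 0.1561.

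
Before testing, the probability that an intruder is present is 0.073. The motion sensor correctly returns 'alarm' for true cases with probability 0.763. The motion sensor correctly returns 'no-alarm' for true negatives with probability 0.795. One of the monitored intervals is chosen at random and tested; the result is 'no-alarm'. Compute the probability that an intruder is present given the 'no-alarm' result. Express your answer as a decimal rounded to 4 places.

Let H be the event that an intruder is present. P(H) = 0.073, so P(¬H) = 0.927. With E the 'no-alarm' result, P(E|H) = 0.237 and P(E|¬H) = 0.795.
P(E) = 0.237·0.073 + 0.795·0.927 = 0.017301 + 0.73697 = 0.75427.
By Bayes' theorem, P(H|E) = 0.017301 / 0.75427 = 0.0229.

P(H | E) ≈ 0.0229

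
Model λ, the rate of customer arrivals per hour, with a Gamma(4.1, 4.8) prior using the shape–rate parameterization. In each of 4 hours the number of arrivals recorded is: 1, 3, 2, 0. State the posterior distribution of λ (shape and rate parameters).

Total count ∑xᵢ = 6 over n = 4 hours.
Gamma is conjugate to the Poisson likelihood: posterior is Gamma(shape = 4.1+6 = 10.1, rate = 4.8+4 = 8.8).

Posterior: Gamma(shape=10.1, rate=8.8)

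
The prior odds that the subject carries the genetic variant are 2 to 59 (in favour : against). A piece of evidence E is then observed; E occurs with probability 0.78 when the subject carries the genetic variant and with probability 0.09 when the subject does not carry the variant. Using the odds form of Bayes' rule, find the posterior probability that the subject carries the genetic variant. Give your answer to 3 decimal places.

Prior odds = 2/59 = 0.033898. In log-odds, ln(0.033898) = -3.3844.
Add log likelihood ratio: ln(8.6667) = 2.1595.
Posterior log-odds = -1.2249, so posterior odds = exp(-1.2249) = 0.29379. Converting, P(H|E) = 0.29379/1.2938 = 0.227.

Posterior probability ≈ 0.227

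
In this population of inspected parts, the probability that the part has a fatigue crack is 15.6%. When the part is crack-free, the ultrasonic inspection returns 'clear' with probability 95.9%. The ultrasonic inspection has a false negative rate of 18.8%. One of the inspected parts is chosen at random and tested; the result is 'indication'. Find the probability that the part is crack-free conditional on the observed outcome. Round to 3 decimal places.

P(¬H | E) ≈ 0.215

Let H be the event that the part has a fatigue crack. P(H) = 0.156, so P(¬H) = 0.844. With E the 'indication' result, P(E|H) = 0.812 and P(E|¬H) = 0.041.
P(E) = 0.812·0.156 + 0.041·0.844 = 0.12667 + 0.034604 = 0.16128.
By Bayes' theorem, P(H|E) = 0.12667 / 0.16128 = 0.785. Hence P(¬H|E) = 1 − 0.785 = 0.215.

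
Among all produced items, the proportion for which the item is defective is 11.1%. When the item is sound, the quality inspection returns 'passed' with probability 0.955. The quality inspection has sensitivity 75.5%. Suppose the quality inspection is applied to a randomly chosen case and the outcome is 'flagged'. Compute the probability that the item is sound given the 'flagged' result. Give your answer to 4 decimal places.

P(¬H | E) ≈ 0.3231

Write H for 'the item is defective'. Prior odds H:¬H = 0.111/0.889 = 0.12486. For the 'flagged' outcome, the likelihood ratio is 0.755/0.045 = 16.778.
Posterior odds = 0.12486 × 16.778 = 2.0949, so P(H|E) = 2.0949/(1+2.0949) = 0.6769. Then P(¬H|E) = 1 − 0.6769 = 0.3231.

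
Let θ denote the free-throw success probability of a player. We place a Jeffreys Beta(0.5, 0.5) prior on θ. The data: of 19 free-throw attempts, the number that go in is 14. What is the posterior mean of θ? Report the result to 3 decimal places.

Posterior mean ≈ 0.725

Observing 14 successes and 5 failures updates Beta(0.5, 0.5) by adding the success and failure counts to the two shape parameters: α = 0.5+14 = 14.5, β = 0.5+5 = 5.5.
E[θ | data] = 14.5/(14.5+5.5) = 0.725.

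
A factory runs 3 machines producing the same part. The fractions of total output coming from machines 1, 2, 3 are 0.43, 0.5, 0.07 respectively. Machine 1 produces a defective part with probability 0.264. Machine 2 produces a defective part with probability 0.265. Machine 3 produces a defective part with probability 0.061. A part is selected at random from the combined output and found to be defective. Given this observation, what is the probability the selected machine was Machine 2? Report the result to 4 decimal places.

P(defective|M1) = 0.264; P(defective|M2) = 0.265; P(defective|M3) = 0.061.
Prior × likelihood for each source: 0.43·0.264=0.1135, 0.5·0.265=0.1325, 0.07·0.061=0.004270. Summing gives P(defective) = 0.25029.
P(Machine 2 | defective) = 0.1325 / 0.25029 = 0.5294.

Posterior probability ≈ 0.5294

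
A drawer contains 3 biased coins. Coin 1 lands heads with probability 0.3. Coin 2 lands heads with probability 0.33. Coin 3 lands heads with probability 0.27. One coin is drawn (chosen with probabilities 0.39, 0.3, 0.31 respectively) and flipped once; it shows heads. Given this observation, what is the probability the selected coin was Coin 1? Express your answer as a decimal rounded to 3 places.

Posterior probability ≈ 0.390

Tabulate prior·likelihood by source: [1] prior 0.39, lik 0.3, product 0.1170; [2] prior 0.3, lik 0.33, product 0.09900; [3] prior 0.31, lik 0.27, product 0.08370.
Normalizing constant = 0.29970; the posterior for Coin 1 is its product over the sum, 0.1170/0.29970 = 0.390.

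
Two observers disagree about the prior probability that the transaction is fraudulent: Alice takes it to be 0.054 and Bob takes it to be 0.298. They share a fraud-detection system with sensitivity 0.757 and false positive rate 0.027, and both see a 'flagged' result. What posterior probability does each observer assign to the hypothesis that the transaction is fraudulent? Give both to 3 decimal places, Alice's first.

The likelihood ratio for a 'flagged' result is 0.757/0.027 = 28.037.
Alice: prior odds 0.054/0.946 = 0.057082; posterior odds 1.6004; posterior probability 0.615.
Bob: prior odds 0.298/0.702 = 0.42450; posterior odds 11.902; posterior probability 0.922.

Alice: 0.615; Bob: 0.922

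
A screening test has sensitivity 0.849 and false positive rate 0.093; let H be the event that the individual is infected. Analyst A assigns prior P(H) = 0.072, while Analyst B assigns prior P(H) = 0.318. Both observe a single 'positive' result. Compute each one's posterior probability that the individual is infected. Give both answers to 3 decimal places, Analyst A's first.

Analyst A: 0.415; Analyst B: 0.810

P('+'|H) = 0.849, P('+'|¬H) = 0.093.
Analyst A: numerator 0.849·0.072 = 0.061128; evidence = 0.061128+0.093·0.928 = 0.14743; posterior = 0.415.
Analyst B: numerator 0.849·0.318 = 0.26998; evidence = 0.26998+0.093·0.682 = 0.33341; posterior = 0.810.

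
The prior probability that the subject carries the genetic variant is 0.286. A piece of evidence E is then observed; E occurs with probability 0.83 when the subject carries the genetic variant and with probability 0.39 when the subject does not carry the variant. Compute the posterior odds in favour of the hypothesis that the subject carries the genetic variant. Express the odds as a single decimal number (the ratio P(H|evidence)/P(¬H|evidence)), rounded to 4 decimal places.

Posterior odds ≈ 0.8525

Prior odds = 0.286/(1−0.286) = 0.40056. In log-odds, ln(0.40056) = -0.91489.
Add log likelihood ratio: ln(2.1282) = 0.75528.
Posterior log-odds = -0.15961, so posterior odds = exp(-0.15961) = 0.85247.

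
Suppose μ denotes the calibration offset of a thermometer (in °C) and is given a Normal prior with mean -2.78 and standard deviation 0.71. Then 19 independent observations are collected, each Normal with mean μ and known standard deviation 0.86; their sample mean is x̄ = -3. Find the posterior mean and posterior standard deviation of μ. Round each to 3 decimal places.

With known σ, the Normal prior is conjugate. Weight on the data is w = (n/σ²)/(n/σ² + 1/τ₀²) = 25.6896/(25.6896+1.98373) = 0.92832.
Posterior mean = w·x̄ + (1−w)·μ₀ = 0.92832·-3 + 0.071684·-2.78 = -2.984. Posterior variance = 1/(25.6896+1.98373) = 0.0361359, so SD = 0.190.

Posterior mean ≈ -2.984; posterior SD ≈ 0.190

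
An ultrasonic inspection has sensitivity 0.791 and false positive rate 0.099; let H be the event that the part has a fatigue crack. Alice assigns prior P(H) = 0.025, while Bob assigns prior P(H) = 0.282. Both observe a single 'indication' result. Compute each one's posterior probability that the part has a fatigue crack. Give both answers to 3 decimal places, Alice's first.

P('+'|H) = 0.791, P('+'|¬H) = 0.099.
Alice: numerator 0.791·0.025 = 0.019775; evidence = 0.019775+0.099·0.975 = 0.11630; posterior = 0.170.
Bob: numerator 0.791·0.282 = 0.22306; evidence = 0.22306+0.099·0.718 = 0.29414; posterior = 0.758.

Alice: 0.170; Bob: 0.758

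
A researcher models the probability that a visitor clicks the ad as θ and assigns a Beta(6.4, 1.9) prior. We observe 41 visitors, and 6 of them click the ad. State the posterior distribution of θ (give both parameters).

Posterior: Beta(12.4, 36.9)

Observing 6 successes and 35 failures updates Beta(6.4, 1.9) by adding the success and failure counts to the two shape parameters: α = 6.4+6 = 12.4, β = 1.9+35 = 36.9.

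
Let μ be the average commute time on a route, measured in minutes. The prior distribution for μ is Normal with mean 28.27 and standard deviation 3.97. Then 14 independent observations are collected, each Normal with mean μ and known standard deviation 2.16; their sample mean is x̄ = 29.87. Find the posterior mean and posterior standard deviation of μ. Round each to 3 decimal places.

With known σ, the Normal prior is conjugate. Weight on the data is w = (n/σ²)/(n/σ² + 1/τ₀²) = 3.00069/(3.00069+0.0634482) = 0.97929.
Posterior mean = w·x̄ + (1−w)·μ₀ = 0.97929·29.87 + 0.020707·28.27 = 29.837. Posterior variance = 1/(3.00069+0.0634482) = 0.326356, so SD = 0.571.

Posterior mean ≈ 29.837; posterior SD ≈ 0.571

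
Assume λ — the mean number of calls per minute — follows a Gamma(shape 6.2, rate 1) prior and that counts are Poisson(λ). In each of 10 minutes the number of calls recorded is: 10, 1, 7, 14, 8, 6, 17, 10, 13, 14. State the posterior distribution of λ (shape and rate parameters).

Total count ∑xᵢ = 100 over n = 10 minutes.
Gamma is conjugate to the Poisson likelihood: posterior is Gamma(shape = 6.2+100 = 106.2, rate = 1+10 = 11).

Posterior: Gamma(shape=106.2, rate=11)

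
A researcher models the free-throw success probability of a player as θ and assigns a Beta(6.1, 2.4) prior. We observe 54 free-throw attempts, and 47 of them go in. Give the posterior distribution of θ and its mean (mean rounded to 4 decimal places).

Posterior: Beta(53.1, 9.4); mean ≈ 0.8496

The binomial likelihood is conjugate to the Beta prior: with 47 successes and 7 failures, the posterior is Beta(6.1+47, 2.4+7) = Beta(53.1, 9.4).
E[θ | data] = 53.1/(53.1+9.4) = 0.8496.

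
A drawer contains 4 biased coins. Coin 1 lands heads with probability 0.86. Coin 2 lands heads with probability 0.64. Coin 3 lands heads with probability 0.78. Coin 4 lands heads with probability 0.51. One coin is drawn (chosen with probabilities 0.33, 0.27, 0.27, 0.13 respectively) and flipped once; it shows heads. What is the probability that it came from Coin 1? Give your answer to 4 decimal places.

P(heads|C1) = 0.86; P(heads|C2) = 0.64; P(heads|C3) = 0.78; P(heads|C4) = 0.51.
Prior × likelihood for each source: 0.33·0.86=0.2838, 0.27·0.64=0.1728, 0.27·0.78=0.2106, 0.13·0.51=0.06630. Summing gives P(heads) = 0.73350.
P(Coin 1 | heads) = 0.2838 / 0.73350 = 0.3869.

Posterior probability ≈ 0.3869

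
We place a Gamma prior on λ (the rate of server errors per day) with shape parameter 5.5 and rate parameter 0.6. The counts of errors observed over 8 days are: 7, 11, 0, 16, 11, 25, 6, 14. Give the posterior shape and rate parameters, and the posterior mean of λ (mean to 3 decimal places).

Total count ∑xᵢ = 90 over n = 8 days.
Gamma is conjugate to the Poisson likelihood: posterior is Gamma(shape = 5.5+90 = 95.5, rate = 0.6+8 = 8.6).
E[λ | data] = 95.5/8.6 = 11.105.

Posterior: Gamma(shape=95.5, rate=8.6); mean ≈ 11.105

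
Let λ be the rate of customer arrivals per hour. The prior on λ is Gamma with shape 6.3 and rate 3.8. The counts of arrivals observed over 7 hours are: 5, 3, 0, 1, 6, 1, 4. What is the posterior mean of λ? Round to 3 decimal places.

Posterior mean ≈ 2.435

Total count ∑xᵢ = 20 over n = 7 hours.
Gamma is conjugate to the Poisson likelihood: posterior is Gamma(shape = 6.3+20 = 26.3, rate = 3.8+7 = 10.8).
E[λ | data] = 26.3/10.8 = 2.435.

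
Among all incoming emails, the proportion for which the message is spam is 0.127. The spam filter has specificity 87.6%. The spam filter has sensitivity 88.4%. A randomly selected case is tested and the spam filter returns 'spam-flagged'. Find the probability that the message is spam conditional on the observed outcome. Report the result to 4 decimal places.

Let H be the event that the message is spam. P(H) = 0.127, so P(¬H) = 0.873. With E the 'spam-flagged' result, P(E|H) = 0.884 and P(E|¬H) = 0.124.
P(E) = 0.884·0.127 + 0.124·0.873 = 0.11227 + 0.10825 = 0.22052.
By Bayes' theorem, P(H|E) = 0.11227 / 0.22052 = 0.5091.

P(H | E) ≈ 0.5091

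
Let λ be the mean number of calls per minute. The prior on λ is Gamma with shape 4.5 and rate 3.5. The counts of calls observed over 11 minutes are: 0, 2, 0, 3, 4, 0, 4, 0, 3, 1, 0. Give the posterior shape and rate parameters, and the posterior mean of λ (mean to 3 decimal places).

The Poisson likelihood adds the total count to the shape and the number of exposure periods to the rate. Here ∑xᵢ = 17 and n = 11, so shape 4.5→21.5 and rate 3.5→14.5.
E[λ | data] = 21.5/14.5 = 1.483.

Posterior: Gamma(shape=21.5, rate=14.5); mean ≈ 1.483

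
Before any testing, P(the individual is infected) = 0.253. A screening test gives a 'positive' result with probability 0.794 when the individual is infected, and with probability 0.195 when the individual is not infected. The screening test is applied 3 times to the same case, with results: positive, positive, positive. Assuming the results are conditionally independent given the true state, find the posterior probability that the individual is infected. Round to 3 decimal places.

Let H be the event that the individual is infected; start with P(H) = 0.253. P('positive'|H) = 0.794, P('positive'|¬H) = 0.195.
Update on result 1 ('positive'): P(H) ← 0.794·0.2530 / (0.794·0.2530 + 0.195·0.7470) = 0.20088/0.34655 = 0.5797.
Update on result 2 ('positive'): P(H) ← 0.794·0.5797 / (0.794·0.5797 + 0.195·0.4203) = 0.46026/0.54222 = 0.8488.
Update on result 3 ('positive'): P(H) ← 0.794·0.8488 / (0.794·0.8488 + 0.195·0.1512) = 0.67397/0.70345 = 0.9581.

Posterior P(H) ≈ 0.958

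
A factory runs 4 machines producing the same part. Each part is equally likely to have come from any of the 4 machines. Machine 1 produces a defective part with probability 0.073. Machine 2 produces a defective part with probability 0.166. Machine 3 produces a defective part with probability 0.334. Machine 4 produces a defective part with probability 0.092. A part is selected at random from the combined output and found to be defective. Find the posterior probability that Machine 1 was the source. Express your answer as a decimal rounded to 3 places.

Tabulate prior·likelihood by source: [1] prior 0.25, lik 0.073, product 0.01825; [2] prior 0.25, lik 0.166, product 0.04150; [3] prior 0.25, lik 0.334, product 0.08350; [4] prior 0.25, lik 0.092, product 0.02300.
Normalizing constant = 0.16625; the posterior for Machine 1 is its product over the sum, 0.01825/0.16625 = 0.110.

Posterior probability ≈ 0.110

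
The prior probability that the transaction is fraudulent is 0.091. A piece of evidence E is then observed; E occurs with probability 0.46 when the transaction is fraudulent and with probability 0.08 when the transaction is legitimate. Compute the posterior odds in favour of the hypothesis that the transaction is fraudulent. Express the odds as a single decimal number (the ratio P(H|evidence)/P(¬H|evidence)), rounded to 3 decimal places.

Posterior odds ≈ 0.576

Prior odds = 0.091/(1−0.091) = 0.10011. In log-odds, ln(0.10011) = -2.3015.
Add log likelihood ratio: ln(5.7500) = 1.7492.
Posterior log-odds = -0.55229, so posterior odds = exp(-0.55229) = 0.57563.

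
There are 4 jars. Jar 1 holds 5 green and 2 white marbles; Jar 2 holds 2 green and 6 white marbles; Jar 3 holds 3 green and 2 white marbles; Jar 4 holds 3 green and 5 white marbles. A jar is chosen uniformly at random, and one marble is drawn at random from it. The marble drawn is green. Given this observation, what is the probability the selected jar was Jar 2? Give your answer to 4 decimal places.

Posterior probability ≈ 0.1289

Tabulate prior·likelihood by source: [1] prior 0.25, lik 0.7143, product 0.1786; [2] prior 0.25, lik 0.25, product 0.06250; [3] prior 0.25, lik 0.6, product 0.1500; [4] prior 0.25, lik 0.375, product 0.09375.
Normalizing constant = 0.48482; the posterior for Jar 2 is its product over the sum, 0.06250/0.48482 = 0.1289.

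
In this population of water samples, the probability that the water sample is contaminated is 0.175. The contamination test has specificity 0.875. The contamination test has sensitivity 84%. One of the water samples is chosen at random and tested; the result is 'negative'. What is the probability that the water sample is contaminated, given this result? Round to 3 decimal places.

P(H | E) ≈ 0.037

Let H be the event that the water sample is contaminated. P(H) = 0.175, so P(¬H) = 0.825. With E the 'negative' result, P(E|H) = 0.16 and P(E|¬H) = 0.875.
P(E) = 0.16·0.175 + 0.875·0.825 = 0.028000 + 0.72187 = 0.74987.
By Bayes' theorem, P(H|E) = 0.028000 / 0.74987 = 0.037.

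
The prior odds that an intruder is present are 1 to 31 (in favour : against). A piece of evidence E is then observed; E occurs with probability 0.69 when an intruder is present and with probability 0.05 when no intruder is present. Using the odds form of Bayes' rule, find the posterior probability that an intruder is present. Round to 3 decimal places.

Prior odds = 1/31 = 0.032258. In log-odds, ln(0.032258) = -3.4340.
Add log likelihood ratio: ln(13.800) = 2.6247.
Posterior log-odds = -0.80932, so posterior odds = exp(-0.80932) = 0.44516. Converting, P(H|E) = 0.44516/1.4452 = 0.308.

Posterior probability ≈ 0.308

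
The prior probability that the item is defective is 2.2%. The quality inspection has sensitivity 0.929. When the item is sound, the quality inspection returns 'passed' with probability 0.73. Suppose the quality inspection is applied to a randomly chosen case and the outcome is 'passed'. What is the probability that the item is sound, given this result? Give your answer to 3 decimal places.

P(¬H | E) ≈ 0.998

Write H for 'the item is defective'. Prior odds H:¬H = 0.022/0.978 = 0.022495. For the 'passed' outcome, the likelihood ratio is 0.071/0.73 = 0.097260.
Posterior odds = 0.022495 × 0.097260 = 0.0021879, so P(H|E) = 0.0021879/(1+0.0021879) = 0.002. Then P(¬H|E) = 1 − 0.002 = 0.998.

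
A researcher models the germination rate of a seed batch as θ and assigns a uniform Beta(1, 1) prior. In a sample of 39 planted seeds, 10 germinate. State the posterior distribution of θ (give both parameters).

The binomial likelihood is conjugate to the Beta prior: with 10 successes and 29 failures, the posterior is Beta(1+10, 1+29) = Beta(11, 30).

Posterior: Beta(11, 30)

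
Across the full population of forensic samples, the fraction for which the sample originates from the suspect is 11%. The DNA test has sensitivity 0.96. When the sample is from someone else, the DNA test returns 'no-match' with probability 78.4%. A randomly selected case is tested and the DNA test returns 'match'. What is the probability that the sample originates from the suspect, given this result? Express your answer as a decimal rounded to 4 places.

Let H be the event that the sample originates from the suspect. P(H) = 0.11, so P(¬H) = 0.89. With E the 'match' result, P(E|H) = 0.96 and P(E|¬H) = 0.216.
P(E) = 0.96·0.11 + 0.216·0.89 = 0.10560 + 0.19224 = 0.29784.
By Bayes' theorem, P(H|E) = 0.10560 / 0.29784 = 0.3546.

P(H | E) ≈ 0.3546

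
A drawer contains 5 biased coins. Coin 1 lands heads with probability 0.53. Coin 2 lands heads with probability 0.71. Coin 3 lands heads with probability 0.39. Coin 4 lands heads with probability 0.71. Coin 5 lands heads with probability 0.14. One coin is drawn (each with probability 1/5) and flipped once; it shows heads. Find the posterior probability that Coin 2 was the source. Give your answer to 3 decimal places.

Posterior probability ≈ 0.286

P(heads|C1) = 0.53; P(heads|C2) = 0.71; P(heads|C3) = 0.39; P(heads|C4) = 0.71; P(heads|C5) = 0.14.
Prior × likelihood for each source: 0.2·0.53=0.1060, 0.2·0.71=0.1420, 0.2·0.39=0.07800, 0.2·0.71=0.1420, 0.2·0.14=0.02800. Summing gives P(heads) = 0.49600.
P(Coin 2 | heads) = 0.1420 / 0.49600 = 0.286.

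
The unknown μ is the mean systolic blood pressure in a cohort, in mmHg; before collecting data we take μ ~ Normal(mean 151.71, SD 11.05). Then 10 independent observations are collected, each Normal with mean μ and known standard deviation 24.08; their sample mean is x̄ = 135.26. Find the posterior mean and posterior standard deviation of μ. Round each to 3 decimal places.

With known σ, the Normal prior is conjugate. Weight on the data is w = (n/σ²)/(n/σ² + 1/τ₀²) = 0.0172459/(0.0172459+0.00818984) = 0.67802.
Posterior mean = w·x̄ + (1−w)·μ₀ = 0.67802·135.26 + 0.32198·151.71 = 140.557. Posterior variance = 1/(0.0172459+0.00818984) = 39.3147, so SD = 6.270.

Posterior mean ≈ 140.557; posterior SD ≈ 6.270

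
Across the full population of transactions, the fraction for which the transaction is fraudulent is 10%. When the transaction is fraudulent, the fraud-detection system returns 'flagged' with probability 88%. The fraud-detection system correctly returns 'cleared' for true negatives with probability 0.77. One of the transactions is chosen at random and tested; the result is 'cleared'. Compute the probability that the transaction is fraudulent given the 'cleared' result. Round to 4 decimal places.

P(H | E) ≈ 0.0170

Let H be the event that the transaction is fraudulent. P(H) = 0.1, so P(¬H) = 0.9. With E the 'cleared' result, P(E|H) = 0.12 and P(E|¬H) = 0.77.
P(E) = 0.12·0.1 + 0.77·0.9 = 0.012000 + 0.69300 = 0.70500.
By Bayes' theorem, P(H|E) = 0.012000 / 0.70500 = 0.0170.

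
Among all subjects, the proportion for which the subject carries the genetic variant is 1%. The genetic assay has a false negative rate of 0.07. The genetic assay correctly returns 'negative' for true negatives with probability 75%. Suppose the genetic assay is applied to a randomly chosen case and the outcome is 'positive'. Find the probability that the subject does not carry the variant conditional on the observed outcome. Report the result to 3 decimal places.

P(¬H | E) ≈ 0.964

Let H be the event that the subject carries the genetic variant. P(H) = 0.01, so P(¬H) = 0.99. With E the 'positive' result, P(E|H) = 0.93 and P(E|¬H) = 0.25.
P(E) = 0.93·0.01 + 0.25·0.99 = 0.0093000 + 0.24750 = 0.25680.
By Bayes' theorem, P(H|E) = 0.0093000 / 0.25680 = 0.036. Hence P(¬H|E) = 1 − 0.036 = 0.964.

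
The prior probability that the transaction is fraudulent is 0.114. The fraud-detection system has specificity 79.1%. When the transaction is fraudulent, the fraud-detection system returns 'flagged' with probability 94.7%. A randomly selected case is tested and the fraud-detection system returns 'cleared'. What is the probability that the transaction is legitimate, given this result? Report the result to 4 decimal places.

P(¬H | E) ≈ 0.9915

Let H be the event that the transaction is fraudulent. P(H) = 0.114, so P(¬H) = 0.886. With E the 'cleared' result, P(E|H) = 0.053 and P(E|¬H) = 0.791.
P(E) = 0.053·0.114 + 0.791·0.886 = 0.0060420 + 0.70083 = 0.70687.
By Bayes' theorem, P(H|E) = 0.0060420 / 0.70687 = 0.0085. Hence P(¬H|E) = 1 − 0.0085 = 0.9915.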